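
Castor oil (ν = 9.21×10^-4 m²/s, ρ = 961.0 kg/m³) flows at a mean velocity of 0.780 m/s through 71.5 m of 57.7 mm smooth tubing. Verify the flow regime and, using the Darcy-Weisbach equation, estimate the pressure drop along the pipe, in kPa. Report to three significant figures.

Δp ≈ 474 kPa

Re = VD/ν = 0.780·0.05770/9.21×10^-4 = 48.9 → laminar (Re < 2300)
f = 64/Re = 1.310
h_f = f(L/D)V²/(2g) = 1.310·(71.5/0.05770)·0.780²/(2·9.81) = 50.33 m
Δp = ρg·h_f = 961.0·9.81·50.33 = 474.4 kPa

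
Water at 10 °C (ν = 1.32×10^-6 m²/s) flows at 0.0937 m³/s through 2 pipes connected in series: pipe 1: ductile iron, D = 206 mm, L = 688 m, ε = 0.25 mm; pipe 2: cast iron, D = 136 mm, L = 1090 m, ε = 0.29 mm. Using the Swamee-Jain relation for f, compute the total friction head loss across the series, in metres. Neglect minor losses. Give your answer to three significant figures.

H ≈ 440 m

Pipe 1: V = 2.811 m/s, Re = 4.39×10^5, ε/D = 0.00121, f = 0.02131, h_1 = f(L/D)V²/2g = 28.68 m
Pipe 2: V = 6.450 m/s, Re = 6.65×10^5, ε/D = 0.00213, f = 0.02418, h_2 = f(L/D)V²/2g = 411.0 m
Series → Q common, losses add: H = Σh = 439.7 m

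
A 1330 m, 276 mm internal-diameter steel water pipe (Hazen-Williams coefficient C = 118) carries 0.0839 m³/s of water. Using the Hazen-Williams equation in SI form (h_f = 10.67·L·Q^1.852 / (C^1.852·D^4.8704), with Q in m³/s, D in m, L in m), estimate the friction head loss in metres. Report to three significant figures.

h_f = 10.67·1330·0.0839^1.852 / (118^1.852·0.276^4.8704) = 11.08 m

h_f ≈ 11.1 m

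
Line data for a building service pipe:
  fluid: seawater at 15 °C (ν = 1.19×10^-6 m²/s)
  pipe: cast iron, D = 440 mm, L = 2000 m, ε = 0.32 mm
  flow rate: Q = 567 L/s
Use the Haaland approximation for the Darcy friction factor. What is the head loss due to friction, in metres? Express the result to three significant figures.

V = 4Q/(πD²) = 4·0.567/(π·0.440²) = 3.729 m/s
Re = VD/ν = 3.729·0.440/1.19×10^-6 = 1.38×10^6 → turbulent
ε/D = 0.32/440 = 7.27×10^-4
Haaland: f = 0.01848
h_f = f(L/D)V²/(2g) = 0.01848·(2000/0.440)·3.729²/(2·9.81) = 59.53 m

h_f ≈ 59.5 m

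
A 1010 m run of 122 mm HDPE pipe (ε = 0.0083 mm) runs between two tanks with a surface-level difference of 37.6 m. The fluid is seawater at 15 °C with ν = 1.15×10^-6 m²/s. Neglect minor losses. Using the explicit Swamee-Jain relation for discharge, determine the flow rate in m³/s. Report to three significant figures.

Swamee-Jain (Type II): Q = -0.965·√(gD⁵h_f/L)·ln[ε/(3.7D) + √(3.17ν²L/(gD³h_f))]
√(gD⁵h_f/L) = √(9.81·0.122⁵·37.6/1010) = 0.003142
ε/(3.7D) = 1.84×10^-5; √(3.17ν²L/(gD³h_f)) = 7.95×10^-5
Q = -0.965·0.003142·ln(9.790×10^-5) = 0.02799 m³/s
Check: V = 2.39 m/s, Re = 2.54×10^5, f = 0.01552, h_f = 37.5 m ≈ 37.6 m ✓

Q ≈ 0.0280 m³/s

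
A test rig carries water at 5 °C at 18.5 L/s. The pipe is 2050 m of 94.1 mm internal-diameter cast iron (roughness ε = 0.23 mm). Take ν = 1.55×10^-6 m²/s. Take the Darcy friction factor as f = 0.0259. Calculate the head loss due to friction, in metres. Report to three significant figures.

h_f ≈ 204 m

V = 4Q/(πD²) = 4·0.0185/(π·0.0941²) = 2.660 m/s
h_f = f(L/D)V²/(2g) = 0.02590·(2050/0.0941)·2.660²/(2·9.81) = 203.5 m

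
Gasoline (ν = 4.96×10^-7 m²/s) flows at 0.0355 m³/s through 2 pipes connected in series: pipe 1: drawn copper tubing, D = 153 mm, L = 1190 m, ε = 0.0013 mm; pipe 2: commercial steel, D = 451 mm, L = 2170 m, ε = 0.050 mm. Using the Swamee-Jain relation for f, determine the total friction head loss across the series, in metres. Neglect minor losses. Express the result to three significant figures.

H ≈ 19.2 m

Pipe 1: V = 1.931 m/s, Re = 5.96×10^5, ε/D = 8.50×10^-6, f = 0.01284, h_1 = f(L/D)V²/2g = 18.98 m
Pipe 2: V = 0.2222 m/s, Re = 2.02×10^5, ε/D = 1.11×10^-4, f = 0.01645, h_2 = f(L/D)V²/2g = 0.1992 m
Series → Q common, losses add: H = Σh = 19.18 m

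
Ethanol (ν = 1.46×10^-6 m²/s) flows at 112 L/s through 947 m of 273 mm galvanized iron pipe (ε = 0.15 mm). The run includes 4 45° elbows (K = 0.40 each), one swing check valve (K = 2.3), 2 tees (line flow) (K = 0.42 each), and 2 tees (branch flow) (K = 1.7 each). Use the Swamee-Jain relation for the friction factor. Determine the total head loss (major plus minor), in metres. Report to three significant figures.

V = 4Q/(πD²) = 1.913 m/s; V²/2g = 0.1866 m
Re = 3.58×10^5, ε/D = 5.49×10^-4 → f = 0.01840 (Swamee-Jain)
Major: h_f = f(L/D)·V²/2g = 0.01840·3469·0.1866 = 11.91 m
Minor: ΣK = 8.14; h_m = ΣK·V²/2g = 1.519 m
Total H_L = 11.91 + 1.519 = 13.43 m

H_L ≈ 13.4 m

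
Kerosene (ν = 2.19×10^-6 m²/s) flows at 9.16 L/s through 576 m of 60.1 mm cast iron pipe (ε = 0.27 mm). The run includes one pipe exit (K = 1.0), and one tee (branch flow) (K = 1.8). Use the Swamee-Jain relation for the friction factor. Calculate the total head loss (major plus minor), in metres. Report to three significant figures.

H_L ≈ 158 m

V = 4Q/(πD²) = 3.229 m/s; V²/2g = 0.5314 m
Re = 8.86×10^4, ε/D = 0.00449 → f = 0.03081 (Swamee-Jain)
Major: h_f = f(L/D)·V²/2g = 0.03081·9584·0.5314 = 156.9 m
Minor: ΣK = 2.80; h_m = ΣK·V²/2g = 1.488 m
Total H_L = 156.9 + 1.488 = 158.4 m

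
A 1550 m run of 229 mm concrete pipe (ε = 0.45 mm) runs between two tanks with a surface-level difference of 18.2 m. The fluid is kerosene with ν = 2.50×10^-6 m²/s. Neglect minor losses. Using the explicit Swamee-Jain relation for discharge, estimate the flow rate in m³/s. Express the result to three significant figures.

Swamee-Jain (Type II): Q = -0.965·√(gD⁵h_f/L)·ln[ε/(3.7D) + √(3.17ν²L/(gD³h_f))]
√(gD⁵h_f/L) = √(9.81·0.229⁵·18.2/1550) = 0.008517
ε/(3.7D) = 5.31×10^-4; √(3.17ν²L/(gD³h_f)) = 1.20×10^-4
Q = -0.965·0.008517·ln(6.508×10^-4) = 0.06031 m³/s
Check: V = 1.46 m/s, Re = 1.34×10^5, f = 0.02482, h_f = 18.4 m ≈ 18.2 m ✓

Q ≈ 0.0603 m³/s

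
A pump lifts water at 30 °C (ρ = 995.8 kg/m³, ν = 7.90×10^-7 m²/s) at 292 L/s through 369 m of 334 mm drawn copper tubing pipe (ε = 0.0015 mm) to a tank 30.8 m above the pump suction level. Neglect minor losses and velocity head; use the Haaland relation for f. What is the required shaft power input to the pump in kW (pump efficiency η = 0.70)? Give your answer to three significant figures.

P_shaft ≈ 154 kW

V = 4Q/(πD²) = 3.333 m/s; Re = 1.41×10^6; ε/D = 4.49×10^-6; f = 0.01104
h_f = f(L/D)V²/2g = 6.907 m
Total head H = z + h_f = 30.8 + 6.907 = 37.71 m
P_hyd = ρgQH = 995.8·9.81·0.292·37.71 = 107.6 kW
P_shaft = P_hyd/η = 107.6/0.70 = 153.7 kW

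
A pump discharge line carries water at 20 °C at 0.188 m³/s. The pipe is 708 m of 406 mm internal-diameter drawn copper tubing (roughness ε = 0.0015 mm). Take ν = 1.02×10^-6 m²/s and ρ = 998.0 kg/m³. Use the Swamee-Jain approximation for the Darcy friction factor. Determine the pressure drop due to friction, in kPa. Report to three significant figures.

Δp ≈ 23.5 kPa

V = 4Q/(πD²) = 4·0.188/(π·0.406²) = 1.452 m/s
Re = VD/ν = 1.452·0.406/1.02×10^-6 = 5.78×10^5 → turbulent
ε/D = 0.0015/406 = 3.69×10^-6
Swamee-Jain: f = 0.01282
h_f = f(L/D)V²/(2g) = 0.01282·(708/0.406)·1.452²/(2·9.81) = 2.403 m
Δp = ρg·h_f = 998.0·9.81·2.403 = 23.53 kPa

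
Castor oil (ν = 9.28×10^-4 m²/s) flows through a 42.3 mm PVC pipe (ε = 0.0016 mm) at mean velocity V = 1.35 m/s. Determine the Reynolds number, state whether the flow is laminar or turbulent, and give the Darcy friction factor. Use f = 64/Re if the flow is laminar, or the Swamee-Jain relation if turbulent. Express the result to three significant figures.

Re ≈ 61.5; laminar; f = 64/Re ≈ 1.04

Re = VD/ν = 1.350·0.0423/9.28×10^-4 = 61.5
Re < 2300 → laminar → f = 64/Re = 1.040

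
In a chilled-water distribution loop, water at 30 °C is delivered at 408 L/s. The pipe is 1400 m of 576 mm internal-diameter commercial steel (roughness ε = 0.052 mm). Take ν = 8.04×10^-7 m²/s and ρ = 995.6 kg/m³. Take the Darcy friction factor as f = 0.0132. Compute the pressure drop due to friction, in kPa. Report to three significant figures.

V = 4Q/(πD²) = 4·0.408/(π·0.576²) = 1.566 m/s
h_f = f(L/D)V²/(2g) = 0.01320·(1400/0.576)·1.566²/(2·9.81) = 4.009 m
Δp = ρg·h_f = 995.6·9.81·4.009 = 39.15 kPa

Δp ≈ 39.2 kPa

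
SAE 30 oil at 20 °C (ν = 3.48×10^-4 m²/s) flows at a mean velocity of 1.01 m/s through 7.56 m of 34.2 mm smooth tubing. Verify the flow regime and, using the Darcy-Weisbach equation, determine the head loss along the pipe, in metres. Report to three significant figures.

h_f ≈ 7.41 m

Re = VD/ν = 1.01·0.03420/3.48×10^-4 = 99.3 → laminar (Re < 2300)
f = 64/Re = 0.6448
h_f = f(L/D)V²/(2g) = 0.6448·(7.56/0.03420)·1.01²/(2·9.81) = 7.411 m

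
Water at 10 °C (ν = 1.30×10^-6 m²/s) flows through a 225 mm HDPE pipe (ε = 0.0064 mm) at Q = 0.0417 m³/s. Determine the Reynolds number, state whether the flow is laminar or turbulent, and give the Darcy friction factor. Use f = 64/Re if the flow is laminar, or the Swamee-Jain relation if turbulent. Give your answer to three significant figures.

V = 4Q/(πD²) = 1.049 m/s
Re = VD/ν = 1.049·0.225/1.30×10^-6 = 1.82×10^5
Re > 4000 → turbulent; ε/D = 2.84×10^-5
Swamee-Jain: f = 0.01607

Re ≈ 1.82×10^5; turbulent; f ≈ 0.0161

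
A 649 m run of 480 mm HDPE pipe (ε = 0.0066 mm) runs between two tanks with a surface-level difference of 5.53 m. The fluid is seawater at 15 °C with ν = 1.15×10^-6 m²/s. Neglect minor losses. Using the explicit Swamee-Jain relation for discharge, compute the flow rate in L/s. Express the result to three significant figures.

Swamee-Jain (Type II): Q = -0.965·√(gD⁵h_f/L)·ln[ε/(3.7D) + √(3.17ν²L/(gD³h_f))]
√(gD⁵h_f/L) = √(9.81·0.480⁵·5.53/649) = 0.04615
ε/(3.7D) = 3.72×10^-6; √(3.17ν²L/(gD³h_f)) = 2.13×10^-5
Q = -0.965·0.04615·ln(2.501×10^-5) = 0.4719 m³/s
Check: V = 2.61 m/s, Re = 1.09×10^6, f = 0.01179, h_f = 5.53 m ≈ 5.53 m ✓

Q ≈ 472 L/s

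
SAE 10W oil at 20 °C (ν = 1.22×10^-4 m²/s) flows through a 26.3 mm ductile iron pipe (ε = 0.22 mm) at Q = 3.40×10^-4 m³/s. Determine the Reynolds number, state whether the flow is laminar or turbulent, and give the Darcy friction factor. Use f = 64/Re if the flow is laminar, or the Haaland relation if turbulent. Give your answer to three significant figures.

Re ≈ 135; laminar; f = 64/Re ≈ 0.474

V = 4Q/(πD²) = 0.6259 m/s
Re = VD/ν = 0.6259·0.0263/1.22×10^-4 = 135
Re < 2300 → laminar → f = 64/Re = 0.4744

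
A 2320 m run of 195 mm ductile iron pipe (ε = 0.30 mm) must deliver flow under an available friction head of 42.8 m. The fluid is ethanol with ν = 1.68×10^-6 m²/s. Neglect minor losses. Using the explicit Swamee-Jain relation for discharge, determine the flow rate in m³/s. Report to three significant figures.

Q ≈ 0.0524 m³/s

Swamee-Jain (Type II): Q = -0.965·√(gD⁵h_f/L)·ln[ε/(3.7D) + √(3.17ν²L/(gD³h_f))]
√(gD⁵h_f/L) = √(9.81·0.195⁵·42.8/2320) = 0.007143
ε/(3.7D) = 4.16×10^-4; √(3.17ν²L/(gD³h_f)) = 8.17×10^-5
Q = -0.965·0.007143·ln(4.975×10^-4) = 0.05243 m³/s
Check: V = 1.76 m/s, Re = 2.04×10^5, f = 0.02308, h_f = 43.1 m ≈ 42.8 m ✓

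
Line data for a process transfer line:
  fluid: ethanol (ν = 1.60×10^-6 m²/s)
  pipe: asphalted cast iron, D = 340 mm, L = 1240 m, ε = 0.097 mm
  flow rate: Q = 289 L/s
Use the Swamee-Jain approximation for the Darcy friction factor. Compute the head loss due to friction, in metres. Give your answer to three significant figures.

h_f ≈ 30.0 m

V = 4Q/(πD²) = 4·0.289/(π·0.340²) = 3.183 m/s
Re = VD/ν = 3.183·0.340/1.60×10^-6 = 6.76×10^5 → turbulent
ε/D = 0.097/340 = 2.85×10^-4
Swamee-Jain: f = 0.01594
h_f = f(L/D)V²/(2g) = 0.01594·(1240/0.340)·3.183²/(2·9.81) = 30.02 m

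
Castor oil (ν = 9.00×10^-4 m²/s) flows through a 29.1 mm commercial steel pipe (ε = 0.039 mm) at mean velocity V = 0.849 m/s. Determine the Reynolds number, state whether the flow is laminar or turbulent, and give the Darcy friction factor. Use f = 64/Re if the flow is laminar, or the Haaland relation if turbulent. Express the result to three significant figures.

Re ≈ 27.5; laminar; f = 64/Re ≈ 2.33

Re = VD/ν = 0.8490·0.0291/9.00×10^-4 = 27.5
Re < 2300 → laminar → f = 64/Re = 2.331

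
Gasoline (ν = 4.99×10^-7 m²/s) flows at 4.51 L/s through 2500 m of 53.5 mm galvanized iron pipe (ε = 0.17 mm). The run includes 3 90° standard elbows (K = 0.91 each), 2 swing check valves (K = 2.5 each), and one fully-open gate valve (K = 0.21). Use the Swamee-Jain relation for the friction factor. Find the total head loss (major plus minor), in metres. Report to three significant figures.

H_L ≈ 264 m

V = 4Q/(πD²) = 2.006 m/s; V²/2g = 0.2051 m
Re = 2.15×10^5, ε/D = 0.00318 → f = 0.02737 (Swamee-Jain)
Major: h_f = f(L/D)·V²/2g = 0.02737·46729·0.2051 = 262.4 m
Minor: ΣK = 7.94; h_m = ΣK·V²/2g = 1.629 m
Total H_L = 262.4 + 1.629 = 264.0 m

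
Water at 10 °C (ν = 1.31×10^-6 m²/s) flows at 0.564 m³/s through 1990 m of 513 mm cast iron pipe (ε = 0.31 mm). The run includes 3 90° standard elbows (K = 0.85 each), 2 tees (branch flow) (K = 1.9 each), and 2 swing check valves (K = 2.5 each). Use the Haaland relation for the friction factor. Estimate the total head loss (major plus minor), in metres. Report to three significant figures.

H_L ≈ 30.6 m

V = 4Q/(πD²) = 2.729 m/s; V²/2g = 0.3795 m
Re = 1.07×10^6, ε/D = 6.04×10^-4 → f = 0.01783 (Haaland)
Major: h_f = f(L/D)·V²/2g = 0.01783·3879·0.3795 = 26.24 m
Minor: ΣK = 11.3; h_m = ΣK·V²/2g = 4.307 m
Total H_L = 26.24 + 4.307 = 30.55 m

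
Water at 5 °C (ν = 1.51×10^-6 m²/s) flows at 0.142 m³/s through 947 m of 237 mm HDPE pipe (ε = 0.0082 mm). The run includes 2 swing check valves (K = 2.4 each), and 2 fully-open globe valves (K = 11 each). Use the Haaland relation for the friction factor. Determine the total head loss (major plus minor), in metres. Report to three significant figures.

H_L ≈ 42.6 m

V = 4Q/(πD²) = 3.219 m/s; V²/2g = 0.5281 m
Re = 5.05×10^5, ε/D = 3.46×10^-5 → f = 0.01346 (Haaland)
Major: h_f = f(L/D)·V²/2g = 0.01346·3996·0.5281 = 28.40 m
Minor: ΣK = 26.8; h_m = ΣK·V²/2g = 14.15 m
Total H_L = 28.40 + 14.15 = 42.56 m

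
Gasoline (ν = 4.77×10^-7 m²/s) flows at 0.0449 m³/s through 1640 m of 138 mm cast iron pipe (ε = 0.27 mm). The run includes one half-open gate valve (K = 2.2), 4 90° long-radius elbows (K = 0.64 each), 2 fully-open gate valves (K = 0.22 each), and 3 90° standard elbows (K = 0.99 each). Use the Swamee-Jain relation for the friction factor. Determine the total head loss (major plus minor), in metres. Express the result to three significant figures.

V = 4Q/(πD²) = 3.002 m/s; V²/2g = 0.4593 m
Re = 8.68×10^5, ε/D = 0.00196 → f = 0.02358 (Swamee-Jain)
Major: h_f = f(L/D)·V²/2g = 0.02358·11884·0.4593 = 128.7 m
Minor: ΣK = 8.17; h_m = ΣK·V²/2g = 3.752 m
Total H_L = 128.7 + 3.752 = 132.5 m

H_L ≈ 132 m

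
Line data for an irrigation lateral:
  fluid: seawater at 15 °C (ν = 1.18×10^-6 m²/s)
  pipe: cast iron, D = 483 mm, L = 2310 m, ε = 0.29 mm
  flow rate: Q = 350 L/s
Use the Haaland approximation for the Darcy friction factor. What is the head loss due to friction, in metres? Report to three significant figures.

V = 4Q/(πD²) = 4·0.350/(π·0.483²) = 1.910 m/s
Re = VD/ν = 1.910·0.483/1.18×10^-6 = 7.82×10^5 → turbulent
ε/D = 0.29/483 = 6.00×10^-4
Haaland: f = 0.01793
h_f = f(L/D)V²/(2g) = 0.01793·(2310/0.483)·1.910²/(2·9.81) = 15.95 m

h_f ≈ 15.9 m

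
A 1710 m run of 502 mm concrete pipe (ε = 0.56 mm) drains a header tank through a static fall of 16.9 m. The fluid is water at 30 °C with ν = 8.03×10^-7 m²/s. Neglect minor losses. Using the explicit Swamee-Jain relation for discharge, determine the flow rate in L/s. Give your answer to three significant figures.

Swamee-Jain (Type II): Q = -0.965·√(gD⁵h_f/L)·ln[ε/(3.7D) + √(3.17ν²L/(gD³h_f))]
√(gD⁵h_f/L) = √(9.81·0.502⁵·16.9/1710) = 0.05560
ε/(3.7D) = 3.01×10^-4; √(3.17ν²L/(gD³h_f)) = 1.29×10^-5
Q = -0.965·0.05560·ln(3.144×10^-4) = 0.4327 m³/s
Check: V = 2.19 m/s, Re = 1.37×10^6, f = 0.02045, h_f = 17.0 m ≈ 16.9 m ✓

Q ≈ 433 L/s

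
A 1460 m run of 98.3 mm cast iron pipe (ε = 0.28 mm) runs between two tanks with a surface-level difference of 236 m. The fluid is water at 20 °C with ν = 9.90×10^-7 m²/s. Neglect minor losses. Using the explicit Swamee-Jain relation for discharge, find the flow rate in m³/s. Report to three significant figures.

Swamee-Jain (Type II): Q = -0.965·√(gD⁵h_f/L)·ln[ε/(3.7D) + √(3.17ν²L/(gD³h_f))]
√(gD⁵h_f/L) = √(9.81·0.0983⁵·236/1460) = 0.003815
ε/(3.7D) = 7.70×10^-4; √(3.17ν²L/(gD³h_f)) = 4.54×10^-5
Q = -0.965·0.003815·ln(8.153×10^-4) = 0.02618 m³/s
Check: V = 3.45 m/s, Re = 3.43×10^5, f = 0.02634, h_f = 237 m ≈ 236 m ✓

Q ≈ 0.0262 m³/s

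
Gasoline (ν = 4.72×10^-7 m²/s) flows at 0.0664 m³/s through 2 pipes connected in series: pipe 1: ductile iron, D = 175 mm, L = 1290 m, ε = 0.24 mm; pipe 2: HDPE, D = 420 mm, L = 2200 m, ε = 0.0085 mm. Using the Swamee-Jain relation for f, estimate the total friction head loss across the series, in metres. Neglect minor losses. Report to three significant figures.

Pipe 1: V = 2.761 m/s, Re = 1.02×10^6, ε/D = 0.00137, f = 0.02156, h_1 = f(L/D)V²/2g = 61.72 m
Pipe 2: V = 0.4793 m/s, Re = 4.26×10^5, ε/D = 2.02×10^-5, f = 0.01376, h_2 = f(L/D)V²/2g = 0.8439 m
Series → Q common, losses add: H = Σh = 62.56 m

H ≈ 62.6 m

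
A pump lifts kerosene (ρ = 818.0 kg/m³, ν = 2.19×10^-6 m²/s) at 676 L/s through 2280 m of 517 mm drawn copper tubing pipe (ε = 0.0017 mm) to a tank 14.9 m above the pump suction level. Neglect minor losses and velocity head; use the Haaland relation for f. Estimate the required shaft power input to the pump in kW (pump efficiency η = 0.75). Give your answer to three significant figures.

P_shaft ≈ 313 kW

V = 4Q/(πD²) = 3.220 m/s; Re = 7.60×10^5; ε/D = 3.29×10^-6; f = 0.01218
h_f = f(L/D)V²/2g = 28.40 m
Total head H = z + h_f = 14.9 + 28.40 = 43.30 m
P_hyd = ρgQH = 818.0·9.81·0.676·43.30 = 234.9 kW
P_shaft = P_hyd/η = 234.9/0.75 = 313.2 kW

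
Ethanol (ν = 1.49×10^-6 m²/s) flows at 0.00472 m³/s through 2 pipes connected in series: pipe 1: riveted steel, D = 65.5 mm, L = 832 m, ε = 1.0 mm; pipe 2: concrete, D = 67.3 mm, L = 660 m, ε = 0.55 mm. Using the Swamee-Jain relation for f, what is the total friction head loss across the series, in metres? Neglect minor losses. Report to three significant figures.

Pipe 1: V = 1.401 m/s, Re = 6.16×10^4, ε/D = 0.0153, f = 0.04504, h_1 = f(L/D)V²/2g = 57.22 m
Pipe 2: V = 1.327 m/s, Re = 5.99×10^4, ε/D = 0.00817, f = 0.03691, h_2 = f(L/D)V²/2g = 32.48 m
Series → Q common, losses add: H = Σh = 89.70 m

H ≈ 89.7 m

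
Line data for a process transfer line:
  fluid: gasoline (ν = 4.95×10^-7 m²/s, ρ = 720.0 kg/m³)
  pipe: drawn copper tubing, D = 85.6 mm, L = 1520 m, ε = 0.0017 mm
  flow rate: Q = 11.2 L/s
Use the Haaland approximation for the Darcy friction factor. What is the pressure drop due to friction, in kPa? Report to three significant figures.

Δp ≈ 344 kPa

V = 4Q/(πD²) = 4·0.0112/(π·0.0856²) = 1.946 m/s
Re = VD/ν = 1.946·0.0856/4.95×10^-7 = 3.37×10^5 → turbulent
ε/D = 0.0017/85.6 = 1.99×10^-5
Haaland: f = 0.01422
h_f = f(L/D)V²/(2g) = 0.01422·(1520/0.0856)·1.946²/(2·9.81) = 48.74 m
Δp = ρg·h_f = 720.0·9.81·48.74 = 344.2 kPa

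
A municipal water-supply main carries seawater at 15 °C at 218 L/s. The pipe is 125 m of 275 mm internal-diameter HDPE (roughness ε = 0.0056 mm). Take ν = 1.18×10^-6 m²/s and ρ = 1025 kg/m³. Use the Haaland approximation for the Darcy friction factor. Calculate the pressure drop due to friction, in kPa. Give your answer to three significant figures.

Δp ≈ 38.4 kPa

V = 4Q/(πD²) = 4·0.218/(π·0.275²) = 3.670 m/s
Re = VD/ν = 3.670·0.275/1.18×10^-6 = 8.55×10^5 → turbulent
ε/D = 0.0056/275 = 2.04×10^-5
Haaland: f = 0.01224
h_f = f(L/D)V²/(2g) = 0.01224·(125/0.275)·3.670²/(2·9.81) = 3.820 m
Δp = ρg·h_f = 1025·9.81·3.820 = 38.41 kPa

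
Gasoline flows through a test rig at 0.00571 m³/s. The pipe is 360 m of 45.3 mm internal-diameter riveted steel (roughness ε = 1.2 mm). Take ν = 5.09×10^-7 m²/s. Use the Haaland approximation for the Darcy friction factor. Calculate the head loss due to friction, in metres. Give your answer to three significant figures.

h_f ≈ 277 m

V = 4Q/(πD²) = 4·0.00571/(π·0.0453²) = 3.543 m/s
Re = VD/ν = 3.543·0.0453/5.09×10^-7 = 3.15×10^5 → turbulent
ε/D = 1.2/45.3 = 0.0265
Haaland: f = 0.05454
h_f = f(L/D)V²/(2g) = 0.05454·(360/0.0453)·3.543²/(2·9.81) = 277.3 m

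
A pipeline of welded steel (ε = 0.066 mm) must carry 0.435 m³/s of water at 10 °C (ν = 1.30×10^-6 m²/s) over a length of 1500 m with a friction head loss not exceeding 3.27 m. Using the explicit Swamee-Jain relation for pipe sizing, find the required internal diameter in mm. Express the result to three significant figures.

D ≈ 639 mm

Swamee-Jain (Type III): D = 0.66·[ε^1.25·(LQ²/(gh_f))^4.75 + ν·Q^9.4·(L/(gh_f))^5.2]^0.04
LQ²/(gh_f) = 8.848; L/(gh_f) = 46.76
Term 1 = ε^1.25·(…)^4.75 = 0.187; Term 2 = ν·Q^9.4·(…)^5.2 = 0.251
D = 0.66·(0.187 + 0.251)^0.04 = 0.6385 m = 639 mm
Check: V = 1.36 m/s, Re = 6.67×10^5, f = 0.01407, h_f = 3.11 m ≈ 3.27 m ✓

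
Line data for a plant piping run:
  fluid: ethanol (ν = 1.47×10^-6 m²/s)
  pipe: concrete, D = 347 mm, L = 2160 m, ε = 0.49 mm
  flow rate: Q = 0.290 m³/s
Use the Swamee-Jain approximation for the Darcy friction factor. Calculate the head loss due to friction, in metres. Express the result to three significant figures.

V = 4Q/(πD²) = 4·0.290/(π·0.347²) = 3.067 m/s
Re = VD/ν = 3.067·0.347/1.47×10^-6 = 7.24×10^5 → turbulent
ε/D = 0.49/347 = 0.00141
Swamee-Jain: f = 0.02182
h_f = f(L/D)V²/(2g) = 0.02182·(2160/0.347)·3.067²/(2·9.81) = 65.10 m

h_f ≈ 65.1 m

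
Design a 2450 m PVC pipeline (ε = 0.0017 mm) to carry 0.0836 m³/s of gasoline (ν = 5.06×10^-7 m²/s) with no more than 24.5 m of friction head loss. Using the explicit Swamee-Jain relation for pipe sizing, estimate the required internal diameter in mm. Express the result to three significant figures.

Swamee-Jain (Type III): D = 0.66·[ε^1.25·(LQ²/(gh_f))^4.75 + ν·Q^9.4·(L/(gh_f))^5.2]^0.04
LQ²/(gh_f) = 0.07124; L/(gh_f) = 10.19
Term 1 = ε^1.25·(…)^4.75 = 2.18×10^-13; Term 2 = ν·Q^9.4·(…)^5.2 = 6.55×10^-12
D = 0.66·(2.18×10^-13 + 6.55×10^-12)^0.04 = 0.2359 m = 236 mm
Check: V = 1.91 m/s, Re = 8.92×10^5, f = 0.01200, h_f = 23.2 m ≈ 24.5 m ✓

D ≈ 236 mm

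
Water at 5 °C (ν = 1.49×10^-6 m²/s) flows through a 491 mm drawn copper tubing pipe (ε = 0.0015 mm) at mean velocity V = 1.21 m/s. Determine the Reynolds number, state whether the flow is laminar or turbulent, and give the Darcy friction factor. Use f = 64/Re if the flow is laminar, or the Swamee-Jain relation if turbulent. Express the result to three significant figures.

Re ≈ 3.99×10^5; turbulent; f ≈ 0.0137

Re = VD/ν = 1.210·0.491/1.49×10^-6 = 3.99×10^5
Re > 4000 → turbulent; ε/D = 3.05×10^-6
Swamee-Jain: f = 0.01368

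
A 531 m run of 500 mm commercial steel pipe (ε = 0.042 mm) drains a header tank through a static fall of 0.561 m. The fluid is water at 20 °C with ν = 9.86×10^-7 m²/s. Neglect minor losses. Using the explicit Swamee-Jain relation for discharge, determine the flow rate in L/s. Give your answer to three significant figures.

Swamee-Jain (Type II): Q = -0.965·√(gD⁵h_f/L)·ln[ε/(3.7D) + √(3.17ν²L/(gD³h_f))]
√(gD⁵h_f/L) = √(9.81·0.500⁵·0.561/531) = 0.01800
ε/(3.7D) = 2.27×10^-5; √(3.17ν²L/(gD³h_f)) = 4.88×10^-5
Q = -0.965·0.01800·ln(7.148×10^-5) = 0.1658 m³/s
Check: V = 0.844 m/s, Re = 4.28×10^5, f = 0.01456, h_f = 0.562 m ≈ 0.561 m ✓

Q ≈ 166 L/s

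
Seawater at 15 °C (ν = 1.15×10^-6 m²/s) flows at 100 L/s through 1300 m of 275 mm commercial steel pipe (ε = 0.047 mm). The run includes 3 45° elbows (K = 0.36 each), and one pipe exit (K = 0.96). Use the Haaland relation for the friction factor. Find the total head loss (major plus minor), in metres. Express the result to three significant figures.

V = 4Q/(πD²) = 1.684 m/s; V²/2g = 0.1445 m
Re = 4.03×10^5, ε/D = 1.71×10^-4 → f = 0.01533 (Haaland)
Major: h_f = f(L/D)·V²/2g = 0.01533·4727·0.1445 = 10.47 m
Minor: ΣK = 2.04; h_m = ΣK·V²/2g = 0.2947 m
Total H_L = 10.47 + 0.2947 = 10.76 m

H_L ≈ 10.8 m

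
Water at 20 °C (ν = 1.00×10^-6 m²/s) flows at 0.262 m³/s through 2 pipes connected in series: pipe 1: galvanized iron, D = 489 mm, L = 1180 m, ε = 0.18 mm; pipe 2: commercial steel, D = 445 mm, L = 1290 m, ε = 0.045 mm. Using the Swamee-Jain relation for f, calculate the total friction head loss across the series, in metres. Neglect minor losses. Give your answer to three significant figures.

Pipe 1: V = 1.395 m/s, Re = 6.82×10^5, ε/D = 3.68×10^-4, f = 0.01660, h_1 = f(L/D)V²/2g = 3.974 m
Pipe 2: V = 1.685 m/s, Re = 7.50×10^5, ε/D = 1.01×10^-4, f = 0.01388, h_2 = f(L/D)V²/2g = 5.818 m
Series → Q common, losses add: H = Σh = 9.793 m

H ≈ 9.79 m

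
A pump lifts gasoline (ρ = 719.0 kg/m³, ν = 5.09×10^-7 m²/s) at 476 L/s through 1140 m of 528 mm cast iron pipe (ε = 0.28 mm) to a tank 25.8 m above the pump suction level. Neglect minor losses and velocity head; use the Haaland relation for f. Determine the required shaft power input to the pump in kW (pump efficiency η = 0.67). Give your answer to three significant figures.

V = 4Q/(πD²) = 2.174 m/s; Re = 2.26×10^6; ε/D = 5.30×10^-4; f = 0.01715
h_f = f(L/D)V²/2g = 8.918 m
Total head H = z + h_f = 25.8 + 8.918 = 34.72 m
P_hyd = ρgQH = 719.0·9.81·0.476·34.72 = 116.6 kW
P_shaft = P_hyd/η = 116.6/0.67 = 174.0 kW

P_shaft ≈ 174 kW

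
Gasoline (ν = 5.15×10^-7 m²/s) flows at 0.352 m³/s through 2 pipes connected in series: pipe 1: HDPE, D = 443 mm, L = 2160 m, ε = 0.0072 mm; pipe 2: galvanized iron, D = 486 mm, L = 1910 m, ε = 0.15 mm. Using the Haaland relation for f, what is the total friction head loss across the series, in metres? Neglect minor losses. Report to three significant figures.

Pipe 1: V = 2.284 m/s, Re = 1.96×10^6, ε/D = 1.63×10^-5, f = 0.01085, h_1 = f(L/D)V²/2g = 14.06 m
Pipe 2: V = 1.897 m/s, Re = 1.79×10^6, ε/D = 3.09×10^-4, f = 0.01542, h_2 = f(L/D)V²/2g = 11.12 m
Series → Q common, losses add: H = Σh = 25.18 m

H ≈ 25.2 m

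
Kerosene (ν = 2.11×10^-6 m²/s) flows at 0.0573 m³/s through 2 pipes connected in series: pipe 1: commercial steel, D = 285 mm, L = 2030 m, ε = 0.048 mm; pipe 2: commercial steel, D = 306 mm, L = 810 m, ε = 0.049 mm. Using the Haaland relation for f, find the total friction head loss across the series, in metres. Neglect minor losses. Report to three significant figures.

Pipe 1: V = 0.8982 m/s, Re = 1.21×10^5, ε/D = 1.68×10^-4, f = 0.01799, h_1 = f(L/D)V²/2g = 5.268 m
Pipe 2: V = 0.7792 m/s, Re = 1.13×10^5, ε/D = 1.60×10^-4, f = 0.01816, h_2 = f(L/D)V²/2g = 1.487 m
Series → Q common, losses add: H = Σh = 6.755 m

H ≈ 6.76 m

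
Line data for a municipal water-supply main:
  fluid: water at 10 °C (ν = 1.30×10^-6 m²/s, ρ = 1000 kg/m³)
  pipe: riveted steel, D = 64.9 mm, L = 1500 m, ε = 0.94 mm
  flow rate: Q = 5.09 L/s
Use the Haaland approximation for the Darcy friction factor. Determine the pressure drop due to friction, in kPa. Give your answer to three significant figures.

V = 4Q/(πD²) = 4·0.00509/(π·0.0649²) = 1.539 m/s
Re = VD/ν = 1.539·0.0649/1.30×10^-6 = 7.68×10^4 → turbulent
ε/D = 0.94/64.9 = 0.0145
Haaland: f = 0.04381
h_f = f(L/D)V²/(2g) = 0.04381·(1500/0.0649)·1.539²/(2·9.81) = 122.2 m
Δp = ρg·h_f = 1000·9.81·122.2 = 1199 kPa

Δp ≈ 1200 kPa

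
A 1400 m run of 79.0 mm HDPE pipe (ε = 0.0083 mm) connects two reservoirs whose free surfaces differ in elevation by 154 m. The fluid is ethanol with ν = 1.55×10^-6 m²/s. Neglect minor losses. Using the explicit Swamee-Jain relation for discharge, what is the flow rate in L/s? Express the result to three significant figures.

Swamee-Jain (Type II): Q = -0.965·√(gD⁵h_f/L)·ln[ε/(3.7D) + √(3.17ν²L/(gD³h_f))]
√(gD⁵h_f/L) = √(9.81·0.0790⁵·154/1400) = 0.001822
ε/(3.7D) = 2.84×10^-5; √(3.17ν²L/(gD³h_f)) = 1.20×10^-4
Q = -0.965·0.001822·ln(1.480×10^-4) = 0.01551 m³/s
Check: V = 3.16 m/s, Re = 1.61×10^5, f = 0.01701, h_f = 154 m ≈ 154 m ✓

Q ≈ 15.5 L/s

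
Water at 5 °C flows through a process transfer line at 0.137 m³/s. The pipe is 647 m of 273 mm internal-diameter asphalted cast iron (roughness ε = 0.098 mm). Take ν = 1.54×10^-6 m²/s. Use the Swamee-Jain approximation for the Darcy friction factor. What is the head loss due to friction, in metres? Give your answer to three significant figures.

V = 4Q/(πD²) = 4·0.137/(π·0.273²) = 2.340 m/s
Re = VD/ν = 2.340·0.273/1.54×10^-6 = 4.15×10^5 → turbulent
ε/D = 0.098/273 = 3.59×10^-4
Swamee-Jain: f = 0.01703
h_f = f(L/D)V²/(2g) = 0.01703·(647/0.273)·2.340²/(2·9.81) = 11.27 m

h_f ≈ 11.3 m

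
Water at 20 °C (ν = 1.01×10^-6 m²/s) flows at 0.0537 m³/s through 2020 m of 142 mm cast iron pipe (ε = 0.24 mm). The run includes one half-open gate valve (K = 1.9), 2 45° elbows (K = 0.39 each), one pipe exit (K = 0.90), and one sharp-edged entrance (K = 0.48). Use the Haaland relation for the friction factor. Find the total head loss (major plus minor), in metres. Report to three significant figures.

V = 4Q/(πD²) = 3.391 m/s; V²/2g = 0.5860 m
Re = 4.77×10^5, ε/D = 0.00169 → f = 0.02283 (Haaland)
Major: h_f = f(L/D)·V²/2g = 0.02283·14225·0.5860 = 190.3 m
Minor: ΣK = 4.06; h_m = ΣK·V²/2g = 2.379 m
Total H_L = 190.3 + 2.379 = 192.7 m

H_L ≈ 193 m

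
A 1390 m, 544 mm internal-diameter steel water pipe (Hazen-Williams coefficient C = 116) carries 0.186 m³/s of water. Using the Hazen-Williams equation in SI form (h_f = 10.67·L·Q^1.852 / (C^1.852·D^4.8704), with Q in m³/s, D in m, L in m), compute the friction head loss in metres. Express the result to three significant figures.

h_f ≈ 1.92 m

h_f = 10.67·1390·0.186^1.852 / (116^1.852·0.544^4.8704) = 1.917 m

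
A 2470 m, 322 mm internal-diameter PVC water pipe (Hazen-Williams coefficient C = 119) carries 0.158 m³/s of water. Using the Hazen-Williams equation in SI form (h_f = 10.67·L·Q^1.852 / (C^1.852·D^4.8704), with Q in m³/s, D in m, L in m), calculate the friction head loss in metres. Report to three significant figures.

h_f ≈ 30.9 m

h_f = 10.67·2470·0.158^1.852 / (119^1.852·0.322^4.8704) = 30.89 m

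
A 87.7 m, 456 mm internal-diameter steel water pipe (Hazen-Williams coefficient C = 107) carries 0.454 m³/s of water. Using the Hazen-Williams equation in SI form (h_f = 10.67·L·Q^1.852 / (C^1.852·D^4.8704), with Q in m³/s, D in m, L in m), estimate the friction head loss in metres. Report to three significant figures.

h_f ≈ 1.73 m

h_f = 10.67·87.7·0.454^1.852 / (107^1.852·0.456^4.8704) = 1.732 m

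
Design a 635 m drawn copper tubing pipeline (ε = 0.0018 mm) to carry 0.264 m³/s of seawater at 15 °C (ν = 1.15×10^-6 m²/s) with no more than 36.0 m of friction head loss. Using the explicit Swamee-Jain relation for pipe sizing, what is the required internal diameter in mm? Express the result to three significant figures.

D ≈ 262 mm

Swamee-Jain (Type III): D = 0.66·[ε^1.25·(LQ²/(gh_f))^4.75 + ν·Q^9.4·(L/(gh_f))^5.2]^0.04
LQ²/(gh_f) = 0.1253; L/(gh_f) = 1.798
Term 1 = ε^1.25·(…)^4.75 = 3.42×10^-12; Term 2 = ν·Q^9.4·(…)^5.2 = 8.89×10^-11
D = 0.66·(3.42×10^-12 + 8.89×10^-11)^0.04 = 0.2619 m = 262 mm
Check: V = 4.90 m/s, Re = 1.12×10^6, f = 0.01158, h_f = 34.4 m ≈ 36.0 m ✓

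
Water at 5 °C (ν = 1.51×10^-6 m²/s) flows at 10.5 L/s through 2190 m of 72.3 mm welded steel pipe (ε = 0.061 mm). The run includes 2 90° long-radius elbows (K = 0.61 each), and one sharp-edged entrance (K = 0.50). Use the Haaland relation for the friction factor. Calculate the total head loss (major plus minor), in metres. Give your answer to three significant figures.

H_L ≈ 213 m

V = 4Q/(πD²) = 2.558 m/s; V²/2g = 0.3334 m
Re = 1.22×10^5, ε/D = 8.44×10^-4 → f = 0.02101 (Haaland)
Major: h_f = f(L/D)·V²/2g = 0.02101·30290·0.3334 = 212.2 m
Minor: ΣK = 1.72; h_m = ΣK·V²/2g = 0.5734 m
Total H_L = 212.2 + 0.5734 = 212.8 m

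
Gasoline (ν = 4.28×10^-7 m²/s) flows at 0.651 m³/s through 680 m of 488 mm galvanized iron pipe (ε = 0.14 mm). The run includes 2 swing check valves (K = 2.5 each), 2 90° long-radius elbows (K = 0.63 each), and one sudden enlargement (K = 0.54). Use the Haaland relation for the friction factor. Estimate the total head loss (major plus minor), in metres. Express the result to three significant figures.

H_L ≈ 17.1 m

V = 4Q/(πD²) = 3.481 m/s; V²/2g = 0.6175 m
Re = 3.97×10^6, ε/D = 2.87×10^-4 → f = 0.01500 (Haaland)
Major: h_f = f(L/D)·V²/2g = 0.01500·1393·0.6175 = 12.91 m
Minor: ΣK = 6.80; h_m = ΣK·V²/2g = 4.199 m
Total H_L = 12.91 + 4.199 = 17.11 m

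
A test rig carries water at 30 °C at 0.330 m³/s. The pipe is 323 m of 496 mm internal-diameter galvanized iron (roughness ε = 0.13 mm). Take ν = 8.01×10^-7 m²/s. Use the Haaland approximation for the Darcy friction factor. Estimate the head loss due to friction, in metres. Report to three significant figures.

V = 4Q/(πD²) = 4·0.330/(π·0.496²) = 1.708 m/s
Re = VD/ν = 1.708·0.496/8.01×10^-7 = 1.06×10^6 → turbulent
ε/D = 0.13/496 = 2.62×10^-4
Haaland: f = 0.01521
h_f = f(L/D)V²/(2g) = 0.01521·(323/0.496)·1.708²/(2·9.81) = 1.473 m

h_f ≈ 1.47 m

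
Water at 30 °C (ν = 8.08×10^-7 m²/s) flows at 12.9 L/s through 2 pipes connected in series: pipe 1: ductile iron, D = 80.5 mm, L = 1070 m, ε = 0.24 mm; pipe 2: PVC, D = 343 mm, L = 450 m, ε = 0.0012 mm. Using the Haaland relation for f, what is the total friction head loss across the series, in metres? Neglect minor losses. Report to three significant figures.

Pipe 1: V = 2.535 m/s, Re = 2.53×10^5, ε/D = 0.00298, f = 0.02665, h_1 = f(L/D)V²/2g = 116.0 m
Pipe 2: V = 0.1396 m/s, Re = 5.93×10^4, ε/D = 3.50×10^-6, f = 0.01995, h_2 = f(L/D)V²/2g = 0.02600 m
Series → Q common, losses add: H = Σh = 116.0 m

H ≈ 116 m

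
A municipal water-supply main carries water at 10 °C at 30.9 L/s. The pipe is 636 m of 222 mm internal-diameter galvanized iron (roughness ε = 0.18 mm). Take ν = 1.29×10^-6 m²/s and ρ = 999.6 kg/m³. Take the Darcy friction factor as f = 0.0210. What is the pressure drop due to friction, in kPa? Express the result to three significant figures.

Δp ≈ 19.2 kPa

V = 4Q/(πD²) = 4·0.0309/(π·0.222²) = 0.7983 m/s
h_f = f(L/D)V²/(2g) = 0.02100·(636/0.222)·0.7983²/(2·9.81) = 1.954 m
Δp = ρg·h_f = 999.6·9.81·1.954 = 19.16 kPa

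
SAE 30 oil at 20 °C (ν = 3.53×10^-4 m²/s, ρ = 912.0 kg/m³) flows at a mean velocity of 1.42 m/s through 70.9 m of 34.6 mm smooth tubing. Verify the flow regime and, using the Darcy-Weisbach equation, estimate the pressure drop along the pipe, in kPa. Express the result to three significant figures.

Δp ≈ 866 kPa

Re = VD/ν = 1.42·0.03460/3.53×10^-4 = 139 → laminar (Re < 2300)
f = 64/Re = 0.4598
h_f = f(L/D)V²/(2g) = 0.4598·(70.9/0.03460)·1.42²/(2·9.81) = 96.84 m
Δp = ρg·h_f = 912.0·9.81·96.84 = 866.4 kPa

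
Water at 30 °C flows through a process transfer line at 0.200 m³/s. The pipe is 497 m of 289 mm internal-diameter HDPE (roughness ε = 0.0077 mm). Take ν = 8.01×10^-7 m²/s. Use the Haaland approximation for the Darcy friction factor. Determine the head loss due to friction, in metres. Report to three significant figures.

V = 4Q/(πD²) = 4·0.200/(π·0.289²) = 3.049 m/s
Re = VD/ν = 3.049·0.289/8.01×10^-7 = 1.10×10^6 → turbulent
ε/D = 0.0077/289 = 2.66×10^-5
Haaland: f = 0.01194
h_f = f(L/D)V²/(2g) = 0.01194·(497/0.289)·3.049²/(2·9.81) = 9.727 m

h_f ≈ 9.73 m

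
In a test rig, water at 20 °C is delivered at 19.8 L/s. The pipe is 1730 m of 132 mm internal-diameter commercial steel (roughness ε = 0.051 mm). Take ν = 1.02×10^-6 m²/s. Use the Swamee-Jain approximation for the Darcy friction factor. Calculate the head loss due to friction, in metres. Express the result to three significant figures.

h_f ≈ 25.8 m

V = 4Q/(πD²) = 4·0.0198/(π·0.132²) = 1.447 m/s
Re = VD/ν = 1.447·0.132/1.02×10^-6 = 1.87×10^5 → turbulent
ε/D = 0.051/132 = 3.86×10^-4
Swamee-Jain: f = 0.01843
h_f = f(L/D)V²/(2g) = 0.01843·(1730/0.132)·1.447²/(2·9.81) = 25.78 m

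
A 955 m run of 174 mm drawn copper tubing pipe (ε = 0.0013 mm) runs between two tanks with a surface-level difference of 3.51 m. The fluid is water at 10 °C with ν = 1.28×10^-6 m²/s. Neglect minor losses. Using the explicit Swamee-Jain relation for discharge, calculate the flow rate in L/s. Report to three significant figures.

Swamee-Jain (Type II): Q = -0.965·√(gD⁵h_f/L)·ln[ε/(3.7D) + √(3.17ν²L/(gD³h_f))]
√(gD⁵h_f/L) = √(9.81·0.174⁵·3.51/955) = 0.002398
ε/(3.7D) = 2.02×10^-6; √(3.17ν²L/(gD³h_f)) = 1.65×10^-4
Q = -0.965·0.002398·ln(1.674×10^-4) = 0.02012 m³/s
Check: V = 0.846 m/s, Re = 1.15×10^5, f = 0.01740, h_f = 3.49 m ≈ 3.51 m ✓

Q ≈ 20.1 L/s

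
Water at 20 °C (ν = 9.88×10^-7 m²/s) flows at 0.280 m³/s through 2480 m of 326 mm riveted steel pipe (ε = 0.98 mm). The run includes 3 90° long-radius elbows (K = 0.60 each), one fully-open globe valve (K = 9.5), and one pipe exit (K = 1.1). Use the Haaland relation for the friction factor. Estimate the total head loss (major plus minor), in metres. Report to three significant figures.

V = 4Q/(πD²) = 3.355 m/s; V²/2g = 0.5735 m
Re = 1.11×10^6, ε/D = 0.00301 → f = 0.02634 (Haaland)
Major: h_f = f(L/D)·V²/2g = 0.02634·7607·0.5735 = 114.9 m
Minor: ΣK = 12.4; h_m = ΣK·V²/2g = 7.112 m
Total H_L = 114.9 + 7.112 = 122.1 m

H_L ≈ 122 m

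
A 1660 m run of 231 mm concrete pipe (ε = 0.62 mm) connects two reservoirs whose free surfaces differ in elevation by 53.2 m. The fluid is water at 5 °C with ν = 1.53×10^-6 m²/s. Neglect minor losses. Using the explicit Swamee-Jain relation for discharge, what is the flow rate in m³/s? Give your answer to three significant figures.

Swamee-Jain (Type II): Q = -0.965·√(gD⁵h_f/L)·ln[ε/(3.7D) + √(3.17ν²L/(gD³h_f))]
√(gD⁵h_f/L) = √(9.81·0.231⁵·53.2/1660) = 0.01438
ε/(3.7D) = 7.25×10^-4; √(3.17ν²L/(gD³h_f)) = 4.38×10^-5
Q = -0.965·0.01438·ln(7.692×10^-4) = 0.09950 m³/s
Check: V = 2.37 m/s, Re = 3.58×10^5, f = 0.02591, h_f = 53.5 m ≈ 53.2 m ✓

Q ≈ 0.0995 m³/s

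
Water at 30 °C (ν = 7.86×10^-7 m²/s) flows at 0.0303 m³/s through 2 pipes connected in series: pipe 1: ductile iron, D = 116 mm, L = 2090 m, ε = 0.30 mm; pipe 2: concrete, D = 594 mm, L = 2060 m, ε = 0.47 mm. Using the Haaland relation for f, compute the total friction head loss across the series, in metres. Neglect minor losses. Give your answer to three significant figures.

Pipe 1: V = 2.867 m/s, Re = 4.23×10^5, ε/D = 0.00259, f = 0.02548, h_1 = f(L/D)V²/2g = 192.3 m
Pipe 2: V = 0.1093 m/s, Re = 8.26×10^4, ε/D = 7.91×10^-4, f = 0.02166, h_2 = f(L/D)V²/2g = 0.04577 m
Series → Q common, losses add: H = Σh = 192.4 m

H ≈ 192 m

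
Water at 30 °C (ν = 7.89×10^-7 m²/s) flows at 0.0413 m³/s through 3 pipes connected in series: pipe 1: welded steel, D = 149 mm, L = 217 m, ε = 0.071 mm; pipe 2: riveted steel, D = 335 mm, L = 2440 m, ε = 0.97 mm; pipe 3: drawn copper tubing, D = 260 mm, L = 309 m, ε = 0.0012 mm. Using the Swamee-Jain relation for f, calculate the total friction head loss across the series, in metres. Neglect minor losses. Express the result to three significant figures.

H ≈ 10.1 m

Pipe 1: V = 2.369 m/s, Re = 4.47×10^5, ε/D = 4.77×10^-4, f = 0.01773, h_1 = f(L/D)V²/2g = 7.385 m
Pipe 2: V = 0.4686 m/s, Re = 1.99×10^5, ε/D = 0.00290, f = 0.02678, h_2 = f(L/D)V²/2g = 2.183 m
Pipe 3: V = 0.7779 m/s, Re = 2.56×10^5, ε/D = 4.62×10^-6, f = 0.01486, h_3 = f(L/D)V²/2g = 0.5446 m
Series → Q common, losses add: H = Σh = 10.11 m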